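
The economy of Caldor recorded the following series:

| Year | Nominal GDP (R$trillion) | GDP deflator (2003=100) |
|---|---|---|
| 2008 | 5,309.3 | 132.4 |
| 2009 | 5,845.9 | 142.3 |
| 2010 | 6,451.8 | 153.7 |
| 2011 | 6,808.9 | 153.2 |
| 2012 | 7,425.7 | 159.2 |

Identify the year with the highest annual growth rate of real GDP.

2011

2009: real = 5845.9/1.423 = 4108.15; growth vs 2008 (4010.05) = 2.45%.
2010: real = 6451.8/1.537 = 4197.66; growth vs 2009 (4108.15) = 2.18%.
2011: real = 6808.9/1.532 = 4444.45; growth vs 2010 (4197.66) = 5.88%.
2012: real = 7425.7/1.592 = 4664.38; growth vs 2011 (4444.45) = 4.95%.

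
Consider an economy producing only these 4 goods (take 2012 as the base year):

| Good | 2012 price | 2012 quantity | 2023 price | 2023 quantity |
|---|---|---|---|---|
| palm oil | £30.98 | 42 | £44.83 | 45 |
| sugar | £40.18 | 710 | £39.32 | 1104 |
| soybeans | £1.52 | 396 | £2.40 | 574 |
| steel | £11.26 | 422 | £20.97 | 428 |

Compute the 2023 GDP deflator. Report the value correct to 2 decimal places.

108.43

Nominal GDP 2023 = 44.83·45 + 39.32·1104 + 2.40·574 + 20.97·428 = 55779.39.
Real GDP 2023 (at 2012 prices) = 30.98·45 + 40.18·1104 + 1.52·574 + 11.26·428 = 51444.58.
Deflator = Nominal/Real × 100 = 55779.39/51444.58 × 100 = 108.426.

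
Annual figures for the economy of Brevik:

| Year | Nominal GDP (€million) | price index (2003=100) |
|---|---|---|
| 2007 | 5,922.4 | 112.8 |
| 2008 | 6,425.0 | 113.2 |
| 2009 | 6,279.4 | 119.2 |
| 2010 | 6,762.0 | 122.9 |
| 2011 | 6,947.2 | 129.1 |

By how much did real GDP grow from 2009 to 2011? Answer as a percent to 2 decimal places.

Real GDP 2009 = 6279.4/1.192 = 5267.95.
Real GDP 2011 = 6947.2/1.291 = 5381.25.
Change = 5381.25/5267.95 − 1 = 0.0215.

2.15%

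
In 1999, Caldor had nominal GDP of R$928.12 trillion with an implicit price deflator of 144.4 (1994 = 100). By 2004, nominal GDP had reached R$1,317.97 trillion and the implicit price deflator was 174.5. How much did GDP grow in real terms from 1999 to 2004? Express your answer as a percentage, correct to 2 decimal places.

Deflate each year: 1999 → 928.12/1.444 = 642.74; 2004 → 1317.97/1.745 = 755.28.
So real GDP changed by 755.28/642.74 − 1 = 0.1751, i.e. 17.51%.

17.51%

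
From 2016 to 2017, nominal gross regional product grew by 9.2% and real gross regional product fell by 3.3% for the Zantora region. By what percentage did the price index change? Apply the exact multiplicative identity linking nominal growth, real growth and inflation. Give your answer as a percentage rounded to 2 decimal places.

12.93%

(1 + g_nom) = (1 + g_real)(1 + π), so π = 1.0920 / 0.9670 − 1 = 0.12927.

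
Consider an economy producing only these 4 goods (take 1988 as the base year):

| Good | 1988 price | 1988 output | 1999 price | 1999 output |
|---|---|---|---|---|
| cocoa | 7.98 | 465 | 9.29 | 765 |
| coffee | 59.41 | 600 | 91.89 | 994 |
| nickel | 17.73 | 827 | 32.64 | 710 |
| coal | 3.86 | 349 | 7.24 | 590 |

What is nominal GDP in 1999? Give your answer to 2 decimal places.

Nominal GDP 1999 = Σ (p_1999 × q_1999) = 9.29·765 + 91.89·994 + 32.64·710 + 7.24·590 = 125891.51.

125891.51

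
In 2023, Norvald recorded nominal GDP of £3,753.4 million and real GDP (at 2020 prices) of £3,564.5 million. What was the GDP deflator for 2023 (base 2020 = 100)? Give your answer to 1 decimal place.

GDP deflator = (Nominal / Real) × 100 = 3753.4 / 3564.5 × 100 = 105.30.

105.3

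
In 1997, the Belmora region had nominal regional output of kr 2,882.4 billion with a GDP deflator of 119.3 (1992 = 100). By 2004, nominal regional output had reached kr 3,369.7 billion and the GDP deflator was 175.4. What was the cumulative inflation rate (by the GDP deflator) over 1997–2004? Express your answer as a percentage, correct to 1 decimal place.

47.0%

Price-level change = 175.4 / 119.3 − 1 = 0.4702.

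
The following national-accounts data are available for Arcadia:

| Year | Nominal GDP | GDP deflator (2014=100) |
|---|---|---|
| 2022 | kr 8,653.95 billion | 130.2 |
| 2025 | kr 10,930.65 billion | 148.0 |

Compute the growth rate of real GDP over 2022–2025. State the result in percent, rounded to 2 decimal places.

11.12%

Real GDP 2022 = 8653.95 / 1.302 = 6646.66.
Real GDP 2025 = 10930.65 / 1.480 = 7385.57.
Real growth = 7385.57 / 6646.66 − 1 = 0.1112.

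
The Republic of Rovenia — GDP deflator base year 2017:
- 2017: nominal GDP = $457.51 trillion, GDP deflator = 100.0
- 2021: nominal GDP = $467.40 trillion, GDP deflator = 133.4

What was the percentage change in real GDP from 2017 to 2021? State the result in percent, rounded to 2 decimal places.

Real GDP 2017 = 457.51 / 1.000 = 457.51.
Real GDP 2021 = 467.40 / 1.334 = 350.37.
Real growth = 350.37 / 457.51 − 1 = -0.2342.

-23.42%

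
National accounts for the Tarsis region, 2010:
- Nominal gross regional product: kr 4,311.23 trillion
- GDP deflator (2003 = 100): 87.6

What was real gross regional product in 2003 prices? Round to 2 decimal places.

Real gross regional product = Nominal / (GDP deflator/100) = 4311.23 / 0.876 = 4921.50.

kr 4,921.50 trillion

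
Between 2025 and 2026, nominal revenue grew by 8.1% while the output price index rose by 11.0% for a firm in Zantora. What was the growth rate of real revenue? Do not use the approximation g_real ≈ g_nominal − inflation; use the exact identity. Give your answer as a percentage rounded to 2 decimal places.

(1 + g_nom) = (1 + g_real)(1 + π), so g_real = 1.0810 / 1.1100 − 1 = -0.02613.

-2.61%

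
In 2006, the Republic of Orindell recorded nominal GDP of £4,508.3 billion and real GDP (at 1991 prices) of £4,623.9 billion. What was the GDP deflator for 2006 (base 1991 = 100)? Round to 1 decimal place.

97.5

GDP deflator = (Nominal / Real) × 100 = 4508.3 / 4623.9 × 100 = 97.50.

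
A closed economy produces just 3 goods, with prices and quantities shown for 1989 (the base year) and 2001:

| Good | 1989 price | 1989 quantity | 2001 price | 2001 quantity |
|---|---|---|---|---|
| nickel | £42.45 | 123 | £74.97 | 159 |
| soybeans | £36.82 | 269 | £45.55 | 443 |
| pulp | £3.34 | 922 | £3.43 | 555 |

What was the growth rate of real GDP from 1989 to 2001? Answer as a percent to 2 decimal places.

Real GDP 1989 = Nominal GDP 1989 = 42.45·123 + 36.82·269 + 3.34·922 = 18205.41.
Real GDP 2001 (at 1989 prices) = 42.45·159 + 36.82·443 + 3.34·555 = 24914.51.
Real growth = 24914.51/18205.41 − 1 = 0.3685.

36.85%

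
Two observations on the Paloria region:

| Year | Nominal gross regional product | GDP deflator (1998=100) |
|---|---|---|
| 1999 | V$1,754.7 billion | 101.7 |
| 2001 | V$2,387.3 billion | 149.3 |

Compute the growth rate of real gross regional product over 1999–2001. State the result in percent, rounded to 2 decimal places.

Deflate each year: 1999 → 1754.7/1.017 = 1725.37; 2001 → 2387.3/1.493 = 1599.00.
So real gross regional product changed by 1599.00/1725.37 − 1 = -0.0732, i.e. -7.32%.

-7.32%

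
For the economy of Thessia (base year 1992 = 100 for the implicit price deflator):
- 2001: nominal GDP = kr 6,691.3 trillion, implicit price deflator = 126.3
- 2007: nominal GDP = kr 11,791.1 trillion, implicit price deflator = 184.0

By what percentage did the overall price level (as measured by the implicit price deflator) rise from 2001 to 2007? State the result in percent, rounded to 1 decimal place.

Price-level change = 184.0 / 126.3 − 1 = 0.4568.

45.7%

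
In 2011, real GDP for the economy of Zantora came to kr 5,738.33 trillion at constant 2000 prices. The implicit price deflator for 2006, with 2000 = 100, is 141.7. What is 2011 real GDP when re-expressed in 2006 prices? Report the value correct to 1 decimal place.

kr 8,131.2 trillion

Real GDP in 2006 prices = Real GDP in 2000 prices × (P_2006/P_2000) = 5738.33 × 1.417 = 8131.21.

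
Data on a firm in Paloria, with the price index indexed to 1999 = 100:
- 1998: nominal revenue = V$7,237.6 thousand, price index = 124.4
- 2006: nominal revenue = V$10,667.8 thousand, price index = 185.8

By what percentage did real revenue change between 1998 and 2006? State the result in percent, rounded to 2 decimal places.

Deflate each year: 1998 → 7237.6/1.244 = 5818.01; 2006 → 10667.8/1.858 = 5741.55.
So real revenue changed by 5741.55/5818.01 − 1 = -0.0131, i.e. -1.31%.

-1.31%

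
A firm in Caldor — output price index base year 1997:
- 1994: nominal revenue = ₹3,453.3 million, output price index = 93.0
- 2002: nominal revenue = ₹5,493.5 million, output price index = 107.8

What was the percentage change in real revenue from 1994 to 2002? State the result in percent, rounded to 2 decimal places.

37.24%

Real revenue 1994 = 3453.3 / 0.930 = 3713.23.
Real revenue 2002 = 5493.5 / 1.078 = 5096.01.
Real growth = 5096.01 / 3713.23 − 1 = 0.3724.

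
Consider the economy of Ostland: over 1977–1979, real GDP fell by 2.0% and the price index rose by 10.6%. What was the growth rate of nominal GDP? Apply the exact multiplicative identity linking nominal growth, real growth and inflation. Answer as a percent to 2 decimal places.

8.39%

(1 + g_nom) = (1 + g_real)(1 + π) = 0.9800 × 1.1060 = 1.08388.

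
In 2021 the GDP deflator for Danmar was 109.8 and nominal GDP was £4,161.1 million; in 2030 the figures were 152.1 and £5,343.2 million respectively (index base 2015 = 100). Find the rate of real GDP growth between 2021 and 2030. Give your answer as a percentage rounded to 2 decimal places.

Deflate each year: 2021 → 4161.1/1.098 = 3789.71; 2030 → 5343.2/1.521 = 3512.95.
So real GDP changed by 3512.95/3789.71 − 1 = -0.0730, i.e. -7.30%.

-7.30%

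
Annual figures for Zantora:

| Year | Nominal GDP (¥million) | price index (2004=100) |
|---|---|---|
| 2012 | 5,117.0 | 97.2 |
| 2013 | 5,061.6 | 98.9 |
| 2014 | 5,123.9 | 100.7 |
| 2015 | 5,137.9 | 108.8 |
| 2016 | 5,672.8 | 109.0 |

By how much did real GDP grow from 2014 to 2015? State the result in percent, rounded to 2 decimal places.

Real GDP 2014 = 5123.9/1.007 = 5088.28.
Real GDP 2015 = 5137.9/1.088 = 4722.33.
Change = 4722.33/5088.28 − 1 = -0.0719.

-7.19%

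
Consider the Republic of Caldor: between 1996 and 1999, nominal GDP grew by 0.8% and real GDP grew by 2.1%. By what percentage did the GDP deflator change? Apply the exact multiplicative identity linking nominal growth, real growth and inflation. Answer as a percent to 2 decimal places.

-1.27%

(1 + g_nom) = (1 + g_real)(1 + π), so π = 1.0080 / 1.0210 − 1 = -0.01273.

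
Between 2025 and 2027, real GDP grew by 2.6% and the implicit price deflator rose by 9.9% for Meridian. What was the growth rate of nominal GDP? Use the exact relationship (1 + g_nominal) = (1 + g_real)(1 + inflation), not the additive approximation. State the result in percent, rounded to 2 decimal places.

12.76%

(1 + g_nom) = (1 + g_real)(1 + π) = 1.0260 × 1.0990 = 1.12757.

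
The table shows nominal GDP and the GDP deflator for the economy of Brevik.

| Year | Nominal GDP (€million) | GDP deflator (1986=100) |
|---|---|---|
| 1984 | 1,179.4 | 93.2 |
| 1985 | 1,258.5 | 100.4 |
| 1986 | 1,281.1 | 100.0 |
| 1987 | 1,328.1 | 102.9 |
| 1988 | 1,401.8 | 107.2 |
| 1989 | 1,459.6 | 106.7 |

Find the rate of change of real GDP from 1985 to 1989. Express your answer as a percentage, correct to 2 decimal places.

Real GDP 1985 = 1258.5/1.004 = 1253.49.
Real GDP 1989 = 1459.6/1.067 = 1367.95.
Change = 1367.95/1253.49 − 1 = 0.0913.

9.13%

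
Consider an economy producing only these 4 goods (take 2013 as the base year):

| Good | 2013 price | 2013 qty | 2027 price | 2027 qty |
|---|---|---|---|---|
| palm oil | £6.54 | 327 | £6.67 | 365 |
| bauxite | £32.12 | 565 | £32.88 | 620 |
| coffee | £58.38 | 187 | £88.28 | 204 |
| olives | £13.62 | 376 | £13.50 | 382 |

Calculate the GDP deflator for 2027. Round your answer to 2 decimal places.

116.68

Nominal GDP 2027 = 6.67·365 + 32.88·620 + 88.28·204 + 13.50·382 = 45986.27.
Real GDP 2027 (at 2013 prices) = 6.54·365 + 32.12·620 + 58.38·204 + 13.62·382 = 39413.86.
Deflator = Nominal/Real × 100 = 45986.27/39413.86 × 100 = 116.675.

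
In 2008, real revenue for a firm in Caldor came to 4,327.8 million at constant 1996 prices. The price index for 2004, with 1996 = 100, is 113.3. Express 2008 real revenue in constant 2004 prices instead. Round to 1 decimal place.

4,903.4 million

Real revenue in 2004 prices = Real revenue in 1996 prices × (P_2004/P_1996) = 4327.8 × 1.133 = 4903.40.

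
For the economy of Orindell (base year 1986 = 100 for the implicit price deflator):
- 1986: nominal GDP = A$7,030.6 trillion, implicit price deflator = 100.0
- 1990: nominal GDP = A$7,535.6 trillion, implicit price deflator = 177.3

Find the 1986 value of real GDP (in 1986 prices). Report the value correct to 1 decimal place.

A$7,030.6 trillion

Real GDP = Nominal / (implicit price deflator/100) = 7030.6 / 1.000 = 7030.60.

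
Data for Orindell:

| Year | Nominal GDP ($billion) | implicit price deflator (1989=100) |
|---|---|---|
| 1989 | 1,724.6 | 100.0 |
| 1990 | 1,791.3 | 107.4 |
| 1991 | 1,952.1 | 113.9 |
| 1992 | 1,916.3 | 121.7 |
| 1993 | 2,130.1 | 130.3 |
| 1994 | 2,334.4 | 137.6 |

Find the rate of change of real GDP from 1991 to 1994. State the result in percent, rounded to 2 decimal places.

Real GDP 1991 = 1952.1/1.139 = 1713.87.
Real GDP 1994 = 2334.4/1.376 = 1696.51.
Change = 1696.51/1713.87 − 1 = -0.0101.

-1.01%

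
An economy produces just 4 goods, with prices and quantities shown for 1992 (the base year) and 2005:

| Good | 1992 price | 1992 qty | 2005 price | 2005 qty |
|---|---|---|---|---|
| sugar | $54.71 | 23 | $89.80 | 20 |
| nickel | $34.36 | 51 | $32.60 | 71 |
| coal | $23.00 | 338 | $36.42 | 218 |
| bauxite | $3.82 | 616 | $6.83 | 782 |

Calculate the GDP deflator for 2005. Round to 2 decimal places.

Nominal GDP 2005 = 89.80·20 + 32.60·71 + 36.42·218 + 6.83·782 = 17391.22.
Real GDP 2005 (at 1992 prices) = 54.71·20 + 34.36·71 + 23.00·218 + 3.82·782 = 11535.00.
Deflator = Nominal/Real × 100 = 17391.22/11535.00 × 100 = 150.769.

150.77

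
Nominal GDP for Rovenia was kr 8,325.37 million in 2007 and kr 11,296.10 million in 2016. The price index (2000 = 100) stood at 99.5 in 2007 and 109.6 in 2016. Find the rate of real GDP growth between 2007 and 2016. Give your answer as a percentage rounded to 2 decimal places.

23.18%

Real GDP 2007 = 8325.37 / 0.995 = 8367.21.
Real GDP 2016 = 11296.10 / 1.096 = 10306.66.
Real growth = 10306.66 / 8367.21 − 1 = 0.2318.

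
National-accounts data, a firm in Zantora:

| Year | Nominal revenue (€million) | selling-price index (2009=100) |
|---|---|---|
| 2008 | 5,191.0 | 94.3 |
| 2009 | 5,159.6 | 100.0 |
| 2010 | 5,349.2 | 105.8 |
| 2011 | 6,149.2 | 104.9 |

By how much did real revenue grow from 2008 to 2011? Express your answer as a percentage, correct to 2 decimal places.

Real revenue 2008 = 5191.0/0.943 = 5504.77.
Real revenue 2011 = 6149.2/1.049 = 5861.96.
Change = 5861.96/5504.77 − 1 = 0.0649.

6.49%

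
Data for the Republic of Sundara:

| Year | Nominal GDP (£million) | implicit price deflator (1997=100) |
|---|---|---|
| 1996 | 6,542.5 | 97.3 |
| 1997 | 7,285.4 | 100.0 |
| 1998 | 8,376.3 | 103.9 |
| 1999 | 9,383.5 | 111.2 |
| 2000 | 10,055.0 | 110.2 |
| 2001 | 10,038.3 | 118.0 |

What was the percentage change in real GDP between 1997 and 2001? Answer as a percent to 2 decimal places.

16.77%

Real GDP 1997 = 7285.4/1.000 = 7285.40.
Real GDP 2001 = 10038.3/1.180 = 8507.03.
Change = 8507.03/7285.40 − 1 = 0.1677.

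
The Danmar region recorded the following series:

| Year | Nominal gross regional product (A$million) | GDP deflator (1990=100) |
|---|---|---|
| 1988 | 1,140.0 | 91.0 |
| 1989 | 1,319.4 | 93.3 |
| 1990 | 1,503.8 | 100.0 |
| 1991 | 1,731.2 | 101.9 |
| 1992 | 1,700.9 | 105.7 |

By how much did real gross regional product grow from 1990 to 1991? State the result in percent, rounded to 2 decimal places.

Real gross regional product 1990 = 1503.8/1.000 = 1503.80.
Real gross regional product 1991 = 1731.2/1.019 = 1698.92.
Change = 1698.92/1503.80 − 1 = 0.1298.

12.98%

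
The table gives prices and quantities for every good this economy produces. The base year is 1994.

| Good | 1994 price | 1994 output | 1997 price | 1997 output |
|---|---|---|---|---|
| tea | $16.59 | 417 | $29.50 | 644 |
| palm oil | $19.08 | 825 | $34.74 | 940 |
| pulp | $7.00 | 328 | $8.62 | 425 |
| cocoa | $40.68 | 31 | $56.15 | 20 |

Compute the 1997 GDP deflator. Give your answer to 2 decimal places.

Nominal GDP 1997 = 29.50·644 + 34.74·940 + 8.62·425 + 56.15·20 = 56440.10.
Real GDP 1997 (at 1994 prices) = 16.59·644 + 19.08·940 + 7.00·425 + 40.68·20 = 32407.76.
Deflator = Nominal/Real × 100 = 56440.10/32407.76 × 100 = 174.156.

174.16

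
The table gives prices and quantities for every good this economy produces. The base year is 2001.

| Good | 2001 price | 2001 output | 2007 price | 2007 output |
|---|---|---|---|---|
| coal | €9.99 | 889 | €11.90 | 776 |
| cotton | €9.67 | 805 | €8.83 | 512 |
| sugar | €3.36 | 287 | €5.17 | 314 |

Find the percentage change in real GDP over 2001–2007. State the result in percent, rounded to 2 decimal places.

-21.96%

Real GDP 2001 = Nominal GDP 2001 = 9.99·889 + 9.67·805 + 3.36·287 = 17629.78.
Real GDP 2007 (at 2001 prices) = 9.99·776 + 9.67·512 + 3.36·314 = 13758.32.
Real growth = 13758.32/17629.78 − 1 = -0.2196.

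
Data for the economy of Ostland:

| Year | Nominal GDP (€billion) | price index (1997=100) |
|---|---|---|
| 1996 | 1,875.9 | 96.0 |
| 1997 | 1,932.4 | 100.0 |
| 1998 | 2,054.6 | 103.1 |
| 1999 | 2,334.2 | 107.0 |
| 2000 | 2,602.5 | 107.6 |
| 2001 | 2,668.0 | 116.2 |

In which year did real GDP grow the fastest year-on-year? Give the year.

2000

1997: real = 1932.4/1.000 = 1932.40; growth vs 1996 (1954.06) = -1.11%.
1998: real = 2054.6/1.031 = 1992.82; growth vs 1997 (1932.40) = 3.13%.
1999: real = 2334.2/1.070 = 2181.50; growth vs 1998 (1992.82) = 9.47%.
2000: real = 2602.5/1.076 = 2418.68; growth vs 1999 (2181.50) = 10.87%.
2001: real = 2668.0/1.162 = 2296.04; growth vs 2000 (2418.68) = -5.07%.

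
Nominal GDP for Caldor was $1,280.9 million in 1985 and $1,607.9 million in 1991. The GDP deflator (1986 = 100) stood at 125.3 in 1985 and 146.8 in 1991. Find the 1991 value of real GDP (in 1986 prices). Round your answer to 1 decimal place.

$1,095.3 million

Real GDP = Nominal / (GDP deflator/100) = 1607.9 / 1.468 = 1095.30.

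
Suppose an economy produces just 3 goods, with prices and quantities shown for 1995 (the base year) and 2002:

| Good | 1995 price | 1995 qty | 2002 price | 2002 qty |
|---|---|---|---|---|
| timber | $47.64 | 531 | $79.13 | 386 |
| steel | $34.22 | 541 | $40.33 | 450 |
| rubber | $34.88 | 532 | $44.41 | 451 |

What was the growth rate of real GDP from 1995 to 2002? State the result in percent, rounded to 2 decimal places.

Real GDP 1995 = Nominal GDP 1995 = 47.64·531 + 34.22·541 + 34.88·532 = 62366.02.
Real GDP 2002 (at 1995 prices) = 47.64·386 + 34.22·450 + 34.88·451 = 49518.92.
Real growth = 49518.92/62366.02 − 1 = -0.2060.

-20.60%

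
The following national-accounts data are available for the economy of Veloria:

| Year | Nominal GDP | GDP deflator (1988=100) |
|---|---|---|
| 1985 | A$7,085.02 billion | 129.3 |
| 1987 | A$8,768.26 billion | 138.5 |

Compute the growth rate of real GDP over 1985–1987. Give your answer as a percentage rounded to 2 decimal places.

Deflate each year: 1985 → 7085.02/1.293 = 5479.52; 1987 → 8768.26/1.385 = 6330.87.
So real GDP changed by 6330.87/5479.52 − 1 = 0.1554, i.e. 15.54%.

15.54%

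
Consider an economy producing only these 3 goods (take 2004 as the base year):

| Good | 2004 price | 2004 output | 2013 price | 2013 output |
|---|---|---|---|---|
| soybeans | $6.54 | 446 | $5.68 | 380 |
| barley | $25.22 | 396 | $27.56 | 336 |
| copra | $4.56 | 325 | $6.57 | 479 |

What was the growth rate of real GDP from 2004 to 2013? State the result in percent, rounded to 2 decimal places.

Real GDP 2004 = Nominal GDP 2004 = 6.54·446 + 25.22·396 + 4.56·325 = 14385.96.
Real GDP 2013 (at 2004 prices) = 6.54·380 + 25.22·336 + 4.56·479 = 13143.36.
Real growth = 13143.36/14385.96 − 1 = -0.0864.

-8.64%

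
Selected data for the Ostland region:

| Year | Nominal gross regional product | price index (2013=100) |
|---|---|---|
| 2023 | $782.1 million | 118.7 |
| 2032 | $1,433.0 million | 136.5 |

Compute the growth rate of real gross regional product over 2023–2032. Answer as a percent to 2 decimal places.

59.33%

Deflate each year: 2023 → 782.1/1.187 = 658.89; 2032 → 1433.0/1.365 = 1049.82.
So real gross regional product changed by 1049.82/658.89 − 1 = 0.5933, i.e. 59.33%.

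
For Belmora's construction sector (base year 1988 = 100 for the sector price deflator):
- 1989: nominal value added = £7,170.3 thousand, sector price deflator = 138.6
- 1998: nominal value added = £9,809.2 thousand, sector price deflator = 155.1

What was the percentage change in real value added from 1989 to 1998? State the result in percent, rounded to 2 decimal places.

22.25%

Deflate each year: 1989 → 7170.3/1.386 = 5173.38; 1998 → 9809.2/1.551 = 6324.44.
So real value added changed by 6324.44/5173.38 − 1 = 0.2225, i.e. 22.25%.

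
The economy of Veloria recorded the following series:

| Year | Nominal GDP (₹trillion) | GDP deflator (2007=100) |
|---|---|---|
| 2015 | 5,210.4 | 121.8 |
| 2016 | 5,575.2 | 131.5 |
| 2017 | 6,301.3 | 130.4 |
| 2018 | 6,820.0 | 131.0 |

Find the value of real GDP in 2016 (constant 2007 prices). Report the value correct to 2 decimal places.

₹4,239.70 trillion

Real GDP 2016 = 5575.2 / 1.315 = 4239.70.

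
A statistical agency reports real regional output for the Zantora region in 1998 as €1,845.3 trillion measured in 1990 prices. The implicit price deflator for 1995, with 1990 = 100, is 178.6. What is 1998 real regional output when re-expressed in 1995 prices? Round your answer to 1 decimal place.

€3,295.7 trillion

Real regional output in 1995 prices = Real regional output in 1990 prices × (P_1995/P_1990) = 1845.3 × 1.786 = 3295.71.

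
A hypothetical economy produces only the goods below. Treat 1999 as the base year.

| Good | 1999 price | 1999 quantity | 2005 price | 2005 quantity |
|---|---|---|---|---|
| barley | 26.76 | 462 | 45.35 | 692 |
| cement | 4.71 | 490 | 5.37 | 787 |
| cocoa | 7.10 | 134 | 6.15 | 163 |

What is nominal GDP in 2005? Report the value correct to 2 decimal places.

36610.84

Nominal GDP 2005 = Σ (p_2005 × q_2005) = 45.35·692 + 5.37·787 + 6.15·163 = 36610.84.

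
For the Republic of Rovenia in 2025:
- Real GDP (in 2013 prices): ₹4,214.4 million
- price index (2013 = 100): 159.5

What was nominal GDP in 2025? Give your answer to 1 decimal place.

Nominal GDP = Real × (price index/100) = 4214.4 × 1.595 = 6721.97.

₹6,722.0 million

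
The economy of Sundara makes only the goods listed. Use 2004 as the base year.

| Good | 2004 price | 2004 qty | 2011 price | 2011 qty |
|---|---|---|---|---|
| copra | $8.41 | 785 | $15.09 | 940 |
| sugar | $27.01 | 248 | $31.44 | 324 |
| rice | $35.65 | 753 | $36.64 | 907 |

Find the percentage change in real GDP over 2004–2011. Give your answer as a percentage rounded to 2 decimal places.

22.04%

Real GDP 2004 = Nominal GDP 2004 = 8.41·785 + 27.01·248 + 35.65·753 = 40144.78.
Real GDP 2011 (at 2004 prices) = 8.41·940 + 27.01·324 + 35.65·907 = 48991.19.
Real growth = 48991.19/40144.78 − 1 = 0.2204.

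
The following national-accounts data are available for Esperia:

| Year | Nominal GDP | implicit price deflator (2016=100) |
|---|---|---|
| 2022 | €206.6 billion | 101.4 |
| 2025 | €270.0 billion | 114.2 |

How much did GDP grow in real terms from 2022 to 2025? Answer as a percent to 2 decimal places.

Deflate each year: 2022 → 206.6/1.014 = 203.75; 2025 → 270.0/1.142 = 236.43.
So real GDP changed by 236.43/203.75 − 1 = 0.1604, i.e. 16.04%.

16.04%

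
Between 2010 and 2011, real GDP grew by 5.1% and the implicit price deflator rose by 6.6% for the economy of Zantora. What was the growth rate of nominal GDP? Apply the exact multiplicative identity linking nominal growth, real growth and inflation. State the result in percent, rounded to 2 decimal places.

(1 + g_nom) = (1 + g_real)(1 + π) = 1.0510 × 1.0660 = 1.12037.

12.04%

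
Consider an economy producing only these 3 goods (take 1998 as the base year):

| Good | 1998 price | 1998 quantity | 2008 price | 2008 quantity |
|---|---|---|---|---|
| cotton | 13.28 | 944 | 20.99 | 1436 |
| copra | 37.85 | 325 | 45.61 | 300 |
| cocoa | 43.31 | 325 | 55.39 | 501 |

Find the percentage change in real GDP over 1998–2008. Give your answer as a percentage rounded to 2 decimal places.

Real GDP 1998 = Nominal GDP 1998 = 13.28·944 + 37.85·325 + 43.31·325 = 38913.32.
Real GDP 2008 (at 1998 prices) = 13.28·1436 + 37.85·300 + 43.31·501 = 52123.39.
Real growth = 52123.39/38913.32 − 1 = 0.3395.

33.95%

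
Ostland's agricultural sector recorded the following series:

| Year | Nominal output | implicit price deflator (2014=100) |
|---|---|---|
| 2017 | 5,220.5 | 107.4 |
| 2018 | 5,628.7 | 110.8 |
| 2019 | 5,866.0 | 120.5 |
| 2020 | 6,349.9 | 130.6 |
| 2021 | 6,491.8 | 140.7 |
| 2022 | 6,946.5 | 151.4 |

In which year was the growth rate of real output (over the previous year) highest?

2018

2018: real = 5628.7/1.108 = 5080.05; growth vs 2017 (4860.80) = 4.51%.
2019: real = 5866.0/1.205 = 4868.05; growth vs 2018 (5080.05) = -4.17%.
2020: real = 6349.9/1.306 = 4862.10; growth vs 2019 (4868.05) = -0.12%.
2021: real = 6491.8/1.407 = 4613.93; growth vs 2020 (4862.10) = -5.10%.
2022: real = 6946.5/1.514 = 4588.18; growth vs 2021 (4613.93) = -0.56%.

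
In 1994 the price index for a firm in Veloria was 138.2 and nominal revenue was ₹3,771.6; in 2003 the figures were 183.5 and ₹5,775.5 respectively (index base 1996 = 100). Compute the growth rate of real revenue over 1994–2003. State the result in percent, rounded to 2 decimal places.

Real revenue 1994 = 3771.6 / 1.382 = 2729.09.
Real revenue 2003 = 5775.5 / 1.835 = 3147.41.
Real growth = 3147.41 / 2729.09 − 1 = 0.1533.

15.33%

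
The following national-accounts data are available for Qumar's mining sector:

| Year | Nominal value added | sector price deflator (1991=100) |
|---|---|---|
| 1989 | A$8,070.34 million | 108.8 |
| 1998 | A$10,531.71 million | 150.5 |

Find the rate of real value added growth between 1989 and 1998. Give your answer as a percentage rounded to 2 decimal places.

Deflate each year: 1989 → 8070.34/1.088 = 7417.59; 1998 → 10531.71/1.505 = 6997.81.
So real value added changed by 6997.81/7417.59 − 1 = -0.0566, i.e. -5.66%.

-5.66%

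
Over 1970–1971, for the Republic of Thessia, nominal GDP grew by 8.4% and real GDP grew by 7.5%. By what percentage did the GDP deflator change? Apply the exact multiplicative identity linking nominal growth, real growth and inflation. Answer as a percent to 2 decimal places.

(1 + g_nom) = (1 + g_real)(1 + π), so π = 1.0840 / 1.0750 − 1 = 0.00837.

0.84%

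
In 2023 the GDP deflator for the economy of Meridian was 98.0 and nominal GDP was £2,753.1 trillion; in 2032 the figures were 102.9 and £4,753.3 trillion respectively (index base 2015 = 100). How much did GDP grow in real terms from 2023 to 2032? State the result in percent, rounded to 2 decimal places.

64.43%

Real GDP 2023 = 2753.1 / 0.980 = 2809.29.
Real GDP 2032 = 4753.3 / 1.029 = 4619.34.
Real growth = 4619.34 / 2809.29 − 1 = 0.6443.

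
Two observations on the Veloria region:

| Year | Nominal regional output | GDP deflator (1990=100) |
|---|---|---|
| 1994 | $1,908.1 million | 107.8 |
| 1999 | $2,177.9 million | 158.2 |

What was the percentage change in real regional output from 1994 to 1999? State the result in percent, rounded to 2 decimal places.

Deflate each year: 1994 → 1908.1/1.078 = 1770.04; 1999 → 2177.9/1.582 = 1376.68.
So real regional output changed by 1376.68/1770.04 − 1 = -0.2222, i.e. -22.22%.

-22.22%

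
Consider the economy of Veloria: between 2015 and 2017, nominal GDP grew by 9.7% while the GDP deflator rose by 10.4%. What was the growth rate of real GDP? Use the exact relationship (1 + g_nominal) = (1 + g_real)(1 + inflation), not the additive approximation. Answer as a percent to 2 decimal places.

(1 + g_nom) = (1 + g_real)(1 + π), so g_real = 1.0970 / 1.1040 − 1 = -0.00634.

-0.63%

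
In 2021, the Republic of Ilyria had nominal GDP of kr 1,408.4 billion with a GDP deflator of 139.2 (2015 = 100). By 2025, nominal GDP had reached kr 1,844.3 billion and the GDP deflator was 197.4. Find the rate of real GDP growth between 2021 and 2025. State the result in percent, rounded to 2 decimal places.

Deflate each year: 2021 → 1408.4/1.392 = 1011.78; 2025 → 1844.3/1.974 = 934.30.
So real GDP changed by 934.30/1011.78 − 1 = -0.0766, i.e. -7.66%.

-7.66%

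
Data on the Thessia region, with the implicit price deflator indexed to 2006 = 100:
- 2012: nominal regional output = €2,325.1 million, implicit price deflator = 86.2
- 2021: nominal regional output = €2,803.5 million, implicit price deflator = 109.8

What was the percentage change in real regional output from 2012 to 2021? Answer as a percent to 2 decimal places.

-5.34%

Real regional output 2012 = 2325.1 / 0.862 = 2697.33.
Real regional output 2021 = 2803.5 / 1.098 = 2553.28.
Real growth = 2553.28 / 2697.33 − 1 = -0.0534.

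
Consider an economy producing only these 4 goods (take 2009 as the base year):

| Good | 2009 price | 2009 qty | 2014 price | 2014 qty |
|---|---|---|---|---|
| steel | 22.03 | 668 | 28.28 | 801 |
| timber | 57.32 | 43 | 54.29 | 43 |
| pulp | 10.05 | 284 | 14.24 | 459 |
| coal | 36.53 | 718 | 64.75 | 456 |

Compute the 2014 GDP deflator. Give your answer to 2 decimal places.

147.53

Nominal GDP 2014 = 28.28·801 + 54.29·43 + 14.24·459 + 64.75·456 = 61048.91.
Real GDP 2014 (at 2009 prices) = 22.03·801 + 57.32·43 + 10.05·459 + 36.53·456 = 41381.42.
Deflator = Nominal/Real × 100 = 61048.91/41381.42 × 100 = 147.527.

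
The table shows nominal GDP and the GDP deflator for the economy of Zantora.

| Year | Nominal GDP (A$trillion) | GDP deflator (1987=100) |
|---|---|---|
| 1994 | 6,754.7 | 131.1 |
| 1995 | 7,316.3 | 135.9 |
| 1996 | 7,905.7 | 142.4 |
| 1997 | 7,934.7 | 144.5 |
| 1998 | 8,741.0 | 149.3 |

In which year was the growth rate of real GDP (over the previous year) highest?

1995: real = 7316.3/1.359 = 5383.59; growth vs 1994 (5152.33) = 4.49%.
1996: real = 7905.7/1.424 = 5551.76; growth vs 1995 (5383.59) = 3.12%.
1997: real = 7934.7/1.445 = 5491.14; growth vs 1996 (5551.76) = -1.09%.
1998: real = 8741.0/1.493 = 5854.66; growth vs 1997 (5491.14) = 6.62%.

1998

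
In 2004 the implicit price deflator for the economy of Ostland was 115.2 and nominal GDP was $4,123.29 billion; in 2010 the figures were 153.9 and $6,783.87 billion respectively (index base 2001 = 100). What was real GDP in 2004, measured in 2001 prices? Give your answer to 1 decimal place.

$3,579.2 billion

Real GDP = Nominal / (implicit price deflator/100) = 4123.29 / 1.152 = 3579.24.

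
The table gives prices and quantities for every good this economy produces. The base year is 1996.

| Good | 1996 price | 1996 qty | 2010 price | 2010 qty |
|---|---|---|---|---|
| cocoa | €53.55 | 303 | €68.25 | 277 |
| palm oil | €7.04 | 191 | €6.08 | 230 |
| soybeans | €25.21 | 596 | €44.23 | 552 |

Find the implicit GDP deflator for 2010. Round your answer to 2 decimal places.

147.25

Nominal GDP 2010 = 68.25·277 + 6.08·230 + 44.23·552 = 44718.61.
Real GDP 2010 (at 1996 prices) = 53.55·277 + 7.04·230 + 25.21·552 = 30368.47.
Deflator = Nominal/Real × 100 = 44718.61/30368.47 × 100 = 147.253.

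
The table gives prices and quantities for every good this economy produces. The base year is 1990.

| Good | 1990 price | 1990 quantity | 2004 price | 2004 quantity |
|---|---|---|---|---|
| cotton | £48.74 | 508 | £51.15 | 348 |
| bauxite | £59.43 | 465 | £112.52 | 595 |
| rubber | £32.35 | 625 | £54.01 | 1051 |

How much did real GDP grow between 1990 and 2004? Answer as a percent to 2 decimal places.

18.88%

Real GDP 1990 = Nominal GDP 1990 = 48.74·508 + 59.43·465 + 32.35·625 = 72613.62.
Real GDP 2004 (at 1990 prices) = 48.74·348 + 59.43·595 + 32.35·1051 = 86322.22.
Real growth = 86322.22/72613.62 − 1 = 0.1888.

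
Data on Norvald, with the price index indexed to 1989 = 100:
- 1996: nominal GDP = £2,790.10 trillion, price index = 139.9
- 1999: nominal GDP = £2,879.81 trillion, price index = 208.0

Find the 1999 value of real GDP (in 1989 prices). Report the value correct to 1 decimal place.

Real GDP = Nominal / (price index/100) = 2879.81 / 2.080 = 1384.52.

£1,384.5 trillion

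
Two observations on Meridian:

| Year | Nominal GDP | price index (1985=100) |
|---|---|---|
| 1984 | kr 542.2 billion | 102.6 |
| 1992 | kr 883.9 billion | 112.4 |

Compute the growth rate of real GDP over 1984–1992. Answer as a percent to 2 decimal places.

48.81%

Real GDP 1984 = 542.2 / 1.026 = 528.46.
Real GDP 1992 = 883.9 / 1.124 = 786.39.
Real growth = 786.39 / 528.46 − 1 = 0.4881.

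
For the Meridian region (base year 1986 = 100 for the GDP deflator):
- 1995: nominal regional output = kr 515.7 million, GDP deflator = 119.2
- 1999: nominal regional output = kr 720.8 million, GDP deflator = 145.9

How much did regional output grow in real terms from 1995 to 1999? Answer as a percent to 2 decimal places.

Deflate each year: 1995 → 515.7/1.192 = 432.63; 1999 → 720.8/1.459 = 494.04.
So real regional output changed by 494.04/432.63 − 1 = 0.1419, i.e. 14.19%.

14.19%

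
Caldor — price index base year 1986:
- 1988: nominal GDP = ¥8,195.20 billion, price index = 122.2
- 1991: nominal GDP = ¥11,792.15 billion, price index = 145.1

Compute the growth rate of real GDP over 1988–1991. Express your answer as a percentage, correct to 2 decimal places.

Real GDP 1988 = 8195.20 / 1.222 = 6706.38.
Real GDP 1991 = 11792.15 / 1.451 = 8126.91.
Real growth = 8126.91 / 6706.38 − 1 = 0.2118.

21.18%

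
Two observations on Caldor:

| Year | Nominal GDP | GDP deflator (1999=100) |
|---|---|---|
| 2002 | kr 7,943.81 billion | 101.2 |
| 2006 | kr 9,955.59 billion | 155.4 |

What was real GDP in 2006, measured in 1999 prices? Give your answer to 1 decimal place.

Real GDP = Nominal / (GDP deflator/100) = 9955.59 / 1.554 = 6406.43.

kr 6,406.4 billion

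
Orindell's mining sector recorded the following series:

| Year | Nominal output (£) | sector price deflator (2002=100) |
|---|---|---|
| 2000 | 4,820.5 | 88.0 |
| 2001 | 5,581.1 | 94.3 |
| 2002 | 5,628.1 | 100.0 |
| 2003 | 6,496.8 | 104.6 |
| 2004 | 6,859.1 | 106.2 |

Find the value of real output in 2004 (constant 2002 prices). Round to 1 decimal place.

Real output 2004 = 6859.1 / 1.062 = 6458.66.

£6,458.7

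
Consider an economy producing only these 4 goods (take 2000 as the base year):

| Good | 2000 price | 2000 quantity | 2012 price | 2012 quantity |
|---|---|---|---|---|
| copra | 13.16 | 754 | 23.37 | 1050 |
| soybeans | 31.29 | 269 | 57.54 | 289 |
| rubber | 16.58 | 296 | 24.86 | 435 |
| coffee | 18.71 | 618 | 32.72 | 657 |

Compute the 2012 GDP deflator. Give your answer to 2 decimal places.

173.44

Nominal GDP 2012 = 23.37·1050 + 57.54·289 + 24.86·435 + 32.72·657 = 73478.70.
Real GDP 2012 (at 2000 prices) = 13.16·1050 + 31.29·289 + 16.58·435 + 18.71·657 = 42365.58.
Deflator = Nominal/Real × 100 = 73478.70/42365.58 × 100 = 173.440.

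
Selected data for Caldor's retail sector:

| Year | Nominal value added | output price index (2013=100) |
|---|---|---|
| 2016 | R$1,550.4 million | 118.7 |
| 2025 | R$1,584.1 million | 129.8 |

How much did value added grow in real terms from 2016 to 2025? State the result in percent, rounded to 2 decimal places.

-6.56%

Real value added 2016 = 1550.4 / 1.187 = 1306.15.
Real value added 2025 = 1584.1 / 1.298 = 1220.42.
Real growth = 1220.42 / 1306.15 − 1 = -0.0656.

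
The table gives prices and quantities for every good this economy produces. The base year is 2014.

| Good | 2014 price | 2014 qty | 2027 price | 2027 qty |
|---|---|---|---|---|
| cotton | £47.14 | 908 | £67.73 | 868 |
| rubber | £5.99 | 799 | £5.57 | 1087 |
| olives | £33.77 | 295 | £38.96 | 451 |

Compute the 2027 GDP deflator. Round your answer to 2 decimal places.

131.53

Nominal GDP 2027 = 67.73·868 + 5.57·1087 + 38.96·451 = 82415.19.
Real GDP 2027 (at 2014 prices) = 47.14·868 + 5.99·1087 + 33.77·451 = 62658.92.
Deflator = Nominal/Real × 100 = 82415.19/62658.92 × 100 = 131.530.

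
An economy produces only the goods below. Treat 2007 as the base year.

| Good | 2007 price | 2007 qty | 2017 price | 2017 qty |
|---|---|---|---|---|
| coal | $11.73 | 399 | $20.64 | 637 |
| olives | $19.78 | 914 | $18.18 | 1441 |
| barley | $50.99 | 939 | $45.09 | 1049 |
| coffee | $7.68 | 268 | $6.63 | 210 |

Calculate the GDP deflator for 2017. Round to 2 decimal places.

Nominal GDP 2017 = 20.64·637 + 18.18·1441 + 45.09·1049 + 6.63·210 = 88036.77.
Real GDP 2017 (at 2007 prices) = 11.73·637 + 19.78·1441 + 50.99·1049 + 7.68·210 = 91076.30.
Deflator = Nominal/Real × 100 = 88036.77/91076.30 × 100 = 96.663.

96.66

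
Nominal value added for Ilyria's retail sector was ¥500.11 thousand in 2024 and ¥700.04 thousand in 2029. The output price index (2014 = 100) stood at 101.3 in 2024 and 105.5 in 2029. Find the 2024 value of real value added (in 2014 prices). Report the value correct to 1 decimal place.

¥493.7 thousand

Real value added = Nominal / (output price index/100) = 500.11 / 1.013 = 493.69.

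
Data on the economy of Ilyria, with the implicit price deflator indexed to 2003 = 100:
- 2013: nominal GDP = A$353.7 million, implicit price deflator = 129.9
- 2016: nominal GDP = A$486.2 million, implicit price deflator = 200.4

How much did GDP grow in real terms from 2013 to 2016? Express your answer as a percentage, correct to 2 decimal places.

Real GDP 2013 = 353.7 / 1.299 = 272.29.
Real GDP 2016 = 486.2 / 2.004 = 242.61.
Real growth = 242.61 / 272.29 − 1 = -0.1090.

-10.90%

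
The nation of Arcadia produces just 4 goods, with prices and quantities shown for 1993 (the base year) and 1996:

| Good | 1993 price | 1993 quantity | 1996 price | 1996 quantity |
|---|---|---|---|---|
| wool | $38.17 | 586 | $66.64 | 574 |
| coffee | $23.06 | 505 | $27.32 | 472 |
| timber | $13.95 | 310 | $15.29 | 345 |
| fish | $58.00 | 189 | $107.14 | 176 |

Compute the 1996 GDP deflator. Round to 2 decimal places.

Nominal GDP 1996 = 66.64·574 + 27.32·472 + 15.29·345 + 107.14·176 = 75278.09.
Real GDP 1996 (at 1993 prices) = 38.17·574 + 23.06·472 + 13.95·345 + 58.00·176 = 47814.65.
Deflator = Nominal/Real × 100 = 75278.09/47814.65 × 100 = 157.437.

157.44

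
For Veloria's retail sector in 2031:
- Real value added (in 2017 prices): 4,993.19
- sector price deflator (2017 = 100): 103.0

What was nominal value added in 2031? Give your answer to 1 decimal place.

5,143.0

Nominal value added = Real × (sector price deflator/100) = 4993.19 × 1.030 = 5142.99.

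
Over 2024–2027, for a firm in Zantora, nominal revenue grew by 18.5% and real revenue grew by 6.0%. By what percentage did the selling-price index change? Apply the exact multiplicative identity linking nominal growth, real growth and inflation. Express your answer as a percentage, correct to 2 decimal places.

11.79%

(1 + g_nom) = (1 + g_real)(1 + π), so π = 1.1850 / 1.0600 − 1 = 0.11792.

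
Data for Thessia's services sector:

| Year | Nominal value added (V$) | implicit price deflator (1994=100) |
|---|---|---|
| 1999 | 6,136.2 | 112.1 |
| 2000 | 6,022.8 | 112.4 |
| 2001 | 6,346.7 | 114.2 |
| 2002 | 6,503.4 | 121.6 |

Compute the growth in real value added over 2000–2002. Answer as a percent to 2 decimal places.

Real value added 2000 = 6022.8/1.124 = 5358.36.
Real value added 2002 = 6503.4/1.216 = 5348.19.
Change = 5348.19/5358.36 − 1 = -0.0019.

-0.19%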